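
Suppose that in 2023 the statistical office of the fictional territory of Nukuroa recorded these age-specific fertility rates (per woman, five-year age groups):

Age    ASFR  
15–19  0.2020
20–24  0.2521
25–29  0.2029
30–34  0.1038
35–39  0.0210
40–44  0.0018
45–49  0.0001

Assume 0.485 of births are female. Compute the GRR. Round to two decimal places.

1.90

Proportion female at birth = 0.485.
Sum of ASFRs = 0.2020 + 0.2521 + 0.2029 + 0.1038 + 0.0210 + 0.0018 + 0.0001 = 0.7837
TFR = 5 × 0.7837 = 3.9185
GRR = 0.485 × 3.9185 = 1.90047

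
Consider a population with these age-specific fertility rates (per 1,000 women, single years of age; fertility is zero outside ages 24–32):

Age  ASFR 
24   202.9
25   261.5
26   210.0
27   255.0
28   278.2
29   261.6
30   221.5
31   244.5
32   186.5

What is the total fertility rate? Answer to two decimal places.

Sum of ASFRs = 202.9 + 261.5 + 210.0 + 255.0 + 278.2 + 261.6 + 221.5 + 244.5 + 186.5 = 2121.7
TFR = 2121.7 / 1000 = 2.1217

2.12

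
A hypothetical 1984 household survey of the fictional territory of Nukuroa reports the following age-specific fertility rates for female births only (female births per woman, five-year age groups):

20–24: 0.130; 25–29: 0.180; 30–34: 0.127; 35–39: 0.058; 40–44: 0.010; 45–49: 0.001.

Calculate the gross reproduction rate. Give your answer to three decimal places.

2.530

Sum of female ASFRs = 0.130 + 0.180 + 0.127 + 0.058 + 0.010 + 0.001 = 0.506
GRR = 5 × 0.506 = 2.53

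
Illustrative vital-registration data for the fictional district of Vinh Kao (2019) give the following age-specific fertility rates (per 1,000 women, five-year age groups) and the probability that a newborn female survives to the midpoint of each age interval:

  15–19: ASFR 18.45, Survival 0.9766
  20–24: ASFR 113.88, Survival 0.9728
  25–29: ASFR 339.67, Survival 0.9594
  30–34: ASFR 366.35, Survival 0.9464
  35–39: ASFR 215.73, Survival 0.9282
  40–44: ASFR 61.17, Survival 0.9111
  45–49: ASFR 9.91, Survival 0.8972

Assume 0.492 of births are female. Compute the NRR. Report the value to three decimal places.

2.623

Proportion female at birth = 0.492.
Each age group contributes 5 × ASFR × survival:
  15–19: 5 × 18.45/1000 × 0.9766 = 0.09009
  20–24: 5 × 113.88/1000 × 0.9728 = 0.55391
  25–29: 5 × 339.67/1000 × 0.9594 = 1.62940
  30–34: 5 × 366.35/1000 × 0.9464 = 1.73357
  35–39: 5 × 215.73/1000 × 0.9282 = 1.00120
  40–44: 5 × 61.17/1000 × 0.9111 = 0.27866
  45–49: 5 × 9.91/1000 × 0.8972 = 0.04446
Sum = 5.33129
NRR = 0.492 × 5.33129 = 2.62299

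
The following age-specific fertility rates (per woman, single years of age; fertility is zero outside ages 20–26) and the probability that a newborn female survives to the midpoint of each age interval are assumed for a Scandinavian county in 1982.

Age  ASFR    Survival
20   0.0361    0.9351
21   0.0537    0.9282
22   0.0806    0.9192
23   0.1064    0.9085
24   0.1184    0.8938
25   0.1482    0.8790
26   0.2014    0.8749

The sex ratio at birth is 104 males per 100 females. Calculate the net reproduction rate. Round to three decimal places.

Proportion female at birth = 100 / (100 + 104) = 0.49020.
Survival-weighted fertility by age (1·fₓ·Sₓ):
  20: 1 × 0.0361 × 0.9351 = 0.03376
  21: 1 × 0.0537 × 0.9282 = 0.04984
  22: 1 × 0.0806 × 0.9192 = 0.07409
  23: 1 × 0.1064 × 0.9085 = 0.09666
  24: 1 × 0.1184 × 0.8938 = 0.10583
  25: 1 × 0.1482 × 0.8790 = 0.13027
  26: 1 × 0.2014 × 0.8749 = 0.17620
Sum = 0.66665
NRR = 0.49020 × 0.66665 = 0.32679

0.327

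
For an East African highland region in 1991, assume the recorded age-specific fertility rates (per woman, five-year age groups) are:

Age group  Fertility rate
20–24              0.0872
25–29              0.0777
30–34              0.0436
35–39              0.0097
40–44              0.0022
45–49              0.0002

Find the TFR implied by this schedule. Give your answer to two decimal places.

1.10

Sum of ASFRs = 0.0872 + 0.0777 + 0.0436 + 0.0097 + 0.0022 + 0.0002 = 0.2206
TFR = 5 × 0.2206 = 1.103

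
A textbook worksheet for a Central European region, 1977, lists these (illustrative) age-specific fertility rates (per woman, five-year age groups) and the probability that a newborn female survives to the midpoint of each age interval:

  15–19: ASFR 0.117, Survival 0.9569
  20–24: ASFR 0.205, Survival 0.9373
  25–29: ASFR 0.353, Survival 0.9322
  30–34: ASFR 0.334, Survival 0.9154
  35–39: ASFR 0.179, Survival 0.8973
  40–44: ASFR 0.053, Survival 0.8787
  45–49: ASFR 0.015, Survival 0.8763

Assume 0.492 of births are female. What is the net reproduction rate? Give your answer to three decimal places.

2.852

Proportion female at birth = 0.492.
Per-age-group product (5 × ASFR × survival probability):
  15–19: 5 × 0.117 × 0.9569 = 0.55979
  20–24: 5 × 0.205 × 0.9373 = 0.96073
  25–29: 5 × 0.353 × 0.9322 = 1.64533
  30–34: 5 × 0.334 × 0.9154 = 1.52872
  35–39: 5 × 0.179 × 0.8973 = 0.80308
  40–44: 5 × 0.053 × 0.8787 = 0.23286
  45–49: 5 × 0.015 × 0.8763 = 0.06572
Sum = 5.79623
NRR = 0.492 × 5.79623 = 2.85175
NRR > 1, so each generation more than replaces itself.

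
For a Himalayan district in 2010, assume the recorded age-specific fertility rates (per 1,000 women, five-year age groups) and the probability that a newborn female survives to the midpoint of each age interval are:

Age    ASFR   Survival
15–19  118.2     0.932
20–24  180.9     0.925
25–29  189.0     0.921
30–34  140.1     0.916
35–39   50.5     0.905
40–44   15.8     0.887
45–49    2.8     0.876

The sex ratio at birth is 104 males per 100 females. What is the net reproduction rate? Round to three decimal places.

Proportion female at birth = 100 / (100 + 104) = 0.49020.
Survival-weighted fertility by age (5·fₓ·Sₓ):
  15–19: 5 × 118.2/1000 × 0.932 = 0.55081
  20–24: 5 × 180.9/1000 × 0.925 = 0.83666
  25–29: 5 × 189.0/1000 × 0.921 = 0.87035
  30–34: 5 × 140.1/1000 × 0.916 = 0.64166
  35–39: 5 × 50.5/1000 × 0.905 = 0.22851
  40–44: 5 × 15.8/1000 × 0.887 = 0.07007
  45–49: 5 × 2.8/1000 × 0.876 = 0.01226
Sum = 3.21032
NRR = 0.49020 × 3.21032 = 1.57370
An NRR exceeding 1 indicates intrinsic growth under these rates.

1.574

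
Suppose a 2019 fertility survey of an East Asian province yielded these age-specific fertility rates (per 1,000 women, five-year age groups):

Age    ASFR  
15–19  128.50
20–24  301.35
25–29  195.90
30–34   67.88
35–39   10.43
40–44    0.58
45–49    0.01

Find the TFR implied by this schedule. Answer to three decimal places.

3.523

Sum of ASFRs = 128.50 + 301.35 + 195.90 + 67.88 + 10.43 + 0.58 + 0.01 = 704.65
TFR = 5 × 704.65 / 1000 = 3.52325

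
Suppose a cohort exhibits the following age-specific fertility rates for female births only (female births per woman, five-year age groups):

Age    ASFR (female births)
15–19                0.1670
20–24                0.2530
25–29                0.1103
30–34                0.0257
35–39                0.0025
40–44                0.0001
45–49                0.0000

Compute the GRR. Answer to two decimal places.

Sum of female ASFRs = 0.1670 + 0.2530 + 0.1103 + 0.0257 + 0.0025 + 0.0001 + 0.0000 = 0.5586
GRR = 5 × 0.5586 = 2.793

2.79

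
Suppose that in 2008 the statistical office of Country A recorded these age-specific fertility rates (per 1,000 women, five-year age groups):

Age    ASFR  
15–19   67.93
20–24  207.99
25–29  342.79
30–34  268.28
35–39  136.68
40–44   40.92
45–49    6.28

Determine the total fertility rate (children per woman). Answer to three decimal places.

Sum of ASFRs = 67.93 + 207.99 + 342.79 + 268.28 + 136.68 + 40.92 + 6.28 = 1070.87
TFR = 5 × 1070.87 / 1000 = 5.35435

5.354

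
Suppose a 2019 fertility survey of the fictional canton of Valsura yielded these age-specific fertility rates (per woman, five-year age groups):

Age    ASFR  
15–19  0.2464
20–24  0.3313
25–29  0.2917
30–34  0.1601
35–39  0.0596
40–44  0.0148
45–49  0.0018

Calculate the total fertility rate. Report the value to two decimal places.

5.53

Sum of ASFRs = 0.2464 + 0.3313 + 0.2917 + 0.1601 + 0.0596 + 0.0148 + 0.0018 = 1.1057
TFR = 5 × 1.1057 = 5.5285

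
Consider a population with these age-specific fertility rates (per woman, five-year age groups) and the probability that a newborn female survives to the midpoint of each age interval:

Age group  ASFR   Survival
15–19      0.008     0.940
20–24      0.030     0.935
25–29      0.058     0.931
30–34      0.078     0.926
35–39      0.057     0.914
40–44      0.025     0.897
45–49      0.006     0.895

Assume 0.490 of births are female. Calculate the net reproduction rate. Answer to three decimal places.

0.592

Proportion female at birth = 0.490.
Weighting each age-specific rate by interval width and survival:
  15–19: 5 × 0.008 × 0.940 = 0.03760
  20–24: 5 × 0.030 × 0.935 = 0.14025
  25–29: 5 × 0.058 × 0.931 = 0.26999
  30–34: 5 × 0.078 × 0.926 = 0.36114
  35–39: 5 × 0.057 × 0.914 = 0.26049
  40–44: 5 × 0.025 × 0.897 = 0.11213
  45–49: 5 × 0.006 × 0.895 = 0.02685
Sum = 1.20845
NRR = 0.490 × 1.20845 = 0.59214
NRR < 1, so the cohort does not fully replace itself.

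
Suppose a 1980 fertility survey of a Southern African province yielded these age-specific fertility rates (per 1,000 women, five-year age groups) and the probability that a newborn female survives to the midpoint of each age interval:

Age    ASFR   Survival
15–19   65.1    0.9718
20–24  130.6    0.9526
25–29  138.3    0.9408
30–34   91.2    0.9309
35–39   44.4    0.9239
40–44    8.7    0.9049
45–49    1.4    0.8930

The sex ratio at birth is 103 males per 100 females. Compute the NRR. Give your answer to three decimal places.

1.115

Proportion female at birth = 100 / (100 + 103) = 0.49261.
Per-age-group product (5 × ASFR × survival probability):
  15–19: 5 × 65.1/1000 × 0.9718 = 0.31632
  20–24: 5 × 130.6/1000 × 0.9526 = 0.62205
  25–29: 5 × 138.3/1000 × 0.9408 = 0.65056
  30–34: 5 × 91.2/1000 × 0.9309 = 0.42449
  35–39: 5 × 44.4/1000 × 0.9239 = 0.20511
  40–44: 5 × 8.7/1000 × 0.9049 = 0.03936
  45–49: 5 × 1.4/1000 × 0.8930 = 0.00625
Sum = 2.26414
NRR = 0.49261 × 2.26414 = 1.11534
With NRR above 1 the population is above replacement fertility.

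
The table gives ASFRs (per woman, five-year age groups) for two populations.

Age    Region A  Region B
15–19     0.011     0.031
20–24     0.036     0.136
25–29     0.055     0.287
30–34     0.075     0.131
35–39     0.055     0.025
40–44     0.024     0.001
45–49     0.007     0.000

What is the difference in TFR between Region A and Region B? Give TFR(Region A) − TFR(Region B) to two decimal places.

Region A:
  Sum of ASFRs = 0.011 + 0.036 + 0.055 + 0.075 + 0.055 + 0.024 + 0.007 = 0.263
  TFR = 5 × 0.263 = 1.315
Region B:
  Sum of ASFRs = 0.031 + 0.136 + 0.287 + 0.131 + 0.025 + 0.001 + 0.000 = 0.611
  TFR = 5 × 0.611 = 3.055
Difference = 1.315 − 3.055 = -1.74

-1.74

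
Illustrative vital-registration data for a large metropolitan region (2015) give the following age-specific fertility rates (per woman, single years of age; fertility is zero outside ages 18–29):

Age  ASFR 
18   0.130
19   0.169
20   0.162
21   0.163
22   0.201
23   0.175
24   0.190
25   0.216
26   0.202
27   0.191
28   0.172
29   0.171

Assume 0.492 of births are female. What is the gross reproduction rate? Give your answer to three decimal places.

Proportion female at birth = 0.492.
Sum of ASFRs = 0.130 + 0.169 + 0.162 + 0.163 + 0.201 + 0.175 + 0.190 + 0.216 + 0.202 + 0.191 + 0.172 + 0.171 = 2.142
TFR = 2.142
GRR = 0.492 × 2.142 = 1.05386

1.054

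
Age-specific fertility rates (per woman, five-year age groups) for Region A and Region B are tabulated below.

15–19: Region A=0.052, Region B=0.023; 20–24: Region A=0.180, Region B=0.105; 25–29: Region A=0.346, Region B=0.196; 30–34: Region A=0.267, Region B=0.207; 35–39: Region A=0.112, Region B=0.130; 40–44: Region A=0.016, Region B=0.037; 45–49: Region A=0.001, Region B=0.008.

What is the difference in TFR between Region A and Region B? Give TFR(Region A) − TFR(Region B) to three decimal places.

Region A:
  Sum of ASFRs = 0.052 + 0.180 + 0.346 + 0.267 + 0.112 + 0.016 + 0.001 = 0.974
  TFR = 5 × 0.974 = 4.87
Region B:
  Sum of ASFRs = 0.023 + 0.105 + 0.196 + 0.207 + 0.130 + 0.037 + 0.008 = 0.706
  TFR = 5 × 0.706 = 3.53
Difference = 4.87 − 3.53 = 1.34

1.340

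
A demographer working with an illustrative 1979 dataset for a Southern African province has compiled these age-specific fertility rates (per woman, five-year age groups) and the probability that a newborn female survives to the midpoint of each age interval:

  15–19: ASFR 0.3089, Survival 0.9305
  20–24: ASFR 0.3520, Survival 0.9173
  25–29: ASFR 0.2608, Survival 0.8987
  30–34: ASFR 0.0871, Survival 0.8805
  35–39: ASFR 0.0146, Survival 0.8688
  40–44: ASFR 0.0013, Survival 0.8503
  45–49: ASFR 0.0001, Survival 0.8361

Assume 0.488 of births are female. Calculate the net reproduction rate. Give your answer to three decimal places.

2.282

Proportion female at birth = 0.488.
Each age group contributes 5 × ASFR × survival:
  15–19: 5 × 0.3089 × 0.9305 = 1.43716
  20–24: 5 × 0.3520 × 0.9173 = 1.61445
  25–29: 5 × 0.2608 × 0.8987 = 1.17190
  30–34: 5 × 0.0871 × 0.8805 = 0.38346
  35–39: 5 × 0.0146 × 0.8688 = 0.06342
  40–44: 5 × 0.0013 × 0.8503 = 0.00553
  45–49: 5 × 0.0001 × 0.8361 = 0.00042
Sum = 4.67634
NRR = 0.488 × 4.67634 = 2.28205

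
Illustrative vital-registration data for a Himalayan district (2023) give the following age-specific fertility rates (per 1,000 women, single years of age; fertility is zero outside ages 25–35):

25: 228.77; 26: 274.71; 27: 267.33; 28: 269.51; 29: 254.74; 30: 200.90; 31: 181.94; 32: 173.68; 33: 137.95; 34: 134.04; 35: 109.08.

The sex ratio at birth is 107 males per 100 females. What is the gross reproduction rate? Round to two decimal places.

1.08

Proportion female at birth = 100 / (100 + 107) = 0.48309.
Sum of ASFRs = 228.77 + 274.71 + 267.33 + 269.51 + 254.74 + 200.90 + 181.94 + 173.68 + 137.95 + 134.04 + 109.08 = 2232.65
TFR = 2232.65 / 1000 = 2.23265
GRR = 0.48309 × 2.23265 = 1.07857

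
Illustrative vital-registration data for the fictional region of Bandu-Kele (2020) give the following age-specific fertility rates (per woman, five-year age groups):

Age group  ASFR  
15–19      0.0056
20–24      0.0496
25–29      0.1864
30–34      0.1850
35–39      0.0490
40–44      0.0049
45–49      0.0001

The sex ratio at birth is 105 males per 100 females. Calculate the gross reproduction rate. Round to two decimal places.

Proportion female at birth = 100 / (100 + 105) = 0.48780.
Sum of ASFRs = 0.0056 + 0.0496 + 0.1864 + 0.1850 + 0.0490 + 0.0049 + 0.0001 = 0.4806
TFR = 5 × 0.4806 = 2.403
GRR = 0.48780 × 2.403 = 1.17218

1.17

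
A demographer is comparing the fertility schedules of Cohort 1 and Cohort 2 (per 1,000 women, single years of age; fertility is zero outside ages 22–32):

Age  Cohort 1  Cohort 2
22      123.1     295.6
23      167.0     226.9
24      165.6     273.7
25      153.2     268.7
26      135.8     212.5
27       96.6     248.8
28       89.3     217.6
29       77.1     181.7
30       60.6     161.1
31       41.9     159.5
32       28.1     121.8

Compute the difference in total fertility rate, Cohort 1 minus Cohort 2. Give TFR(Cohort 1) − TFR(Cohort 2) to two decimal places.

Cohort 1:
  Sum of ASFRs = 123.1 + 167.0 + 165.6 + 153.2 + 135.8 + 96.6 + 89.3 + 77.1 + 60.6 + 41.9 + 28.1 = 1138.3
  TFR = 1138.3 / 1000 = 1.1383
Cohort 2:
  Sum of ASFRs = 295.6 + 226.9 + 273.7 + 268.7 + 212.5 + 248.8 + 217.6 + 181.7 + 161.1 + 159.5 + 121.8 = 2367.9
  TFR = 2367.9 / 1000 = 2.3679
Difference = 1.1383 − 2.3679 = -1.2296

-1.23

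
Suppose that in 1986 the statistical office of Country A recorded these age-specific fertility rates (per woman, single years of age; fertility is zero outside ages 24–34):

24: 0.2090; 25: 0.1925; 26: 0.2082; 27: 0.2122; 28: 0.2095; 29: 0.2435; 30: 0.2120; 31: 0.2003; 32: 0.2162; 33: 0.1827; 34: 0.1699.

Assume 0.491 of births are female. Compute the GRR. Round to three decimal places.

Proportion female at birth = 0.491.
Sum of ASFRs = 0.2090 + 0.1925 + 0.2082 + 0.2122 + 0.2095 + 0.2435 + 0.2120 + 0.2003 + 0.2162 + 0.1827 + 0.1699 = 2.2560
TFR = 2.256
GRR = 0.491 × 2.256 = 1.10770

1.108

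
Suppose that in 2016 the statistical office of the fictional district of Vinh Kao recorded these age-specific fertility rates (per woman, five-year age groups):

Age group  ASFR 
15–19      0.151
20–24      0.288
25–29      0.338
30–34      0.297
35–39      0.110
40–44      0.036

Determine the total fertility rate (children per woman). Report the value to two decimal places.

Sum of ASFRs = 0.151 + 0.288 + 0.338 + 0.297 + 0.110 + 0.036 = 1.220
TFR = 5 × 1.220 = 6.1

6.10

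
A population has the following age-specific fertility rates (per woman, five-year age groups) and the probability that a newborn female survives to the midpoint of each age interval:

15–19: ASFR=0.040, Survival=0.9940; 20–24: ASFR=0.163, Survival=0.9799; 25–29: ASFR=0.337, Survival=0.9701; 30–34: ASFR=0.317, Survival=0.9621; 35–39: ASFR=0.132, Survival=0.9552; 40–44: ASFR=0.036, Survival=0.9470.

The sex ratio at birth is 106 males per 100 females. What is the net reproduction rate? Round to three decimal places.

2.407

Proportion female at birth = 100 / (100 + 106) = 0.48544.
Weighting each age-specific rate by interval width and survival:
  15–19: 5 × 0.040 × 0.9940 = 0.19880
  20–24: 5 × 0.163 × 0.9799 = 0.79862
  25–29: 5 × 0.337 × 0.9701 = 1.63462
  30–34: 5 × 0.317 × 0.9621 = 1.52493
  35–39: 5 × 0.132 × 0.9552 = 0.63043
  40–44: 5 × 0.036 × 0.9470 = 0.17046
Sum = 4.95786
NRR = 0.48544 × 4.95786 = 2.40674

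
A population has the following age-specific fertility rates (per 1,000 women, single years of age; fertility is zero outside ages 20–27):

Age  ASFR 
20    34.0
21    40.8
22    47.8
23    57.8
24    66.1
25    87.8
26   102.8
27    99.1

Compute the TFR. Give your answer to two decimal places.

Sum of ASFRs = 34.0 + 40.8 + 47.8 + 57.8 + 66.1 + 87.8 + 102.8 + 99.1 = 536.2
TFR = 536.2 / 1000 = 0.5362

0.54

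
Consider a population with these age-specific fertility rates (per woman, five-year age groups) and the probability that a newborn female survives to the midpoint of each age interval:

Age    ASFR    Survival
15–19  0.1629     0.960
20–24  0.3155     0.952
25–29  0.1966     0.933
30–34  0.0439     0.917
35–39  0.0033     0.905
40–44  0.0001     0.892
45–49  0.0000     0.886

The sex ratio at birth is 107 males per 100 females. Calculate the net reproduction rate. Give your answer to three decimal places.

1.651

Proportion female at birth = 100 / (100 + 107) = 0.48309.
Each age group contributes 5 × ASFR × survival:
  15–19: 5 × 0.1629 × 0.960 = 0.78192
  20–24: 5 × 0.3155 × 0.952 = 1.50178
  25–29: 5 × 0.1966 × 0.933 = 0.91714
  30–34: 5 × 0.0439 × 0.917 = 0.20128
  35–39: 5 × 0.0033 × 0.905 = 0.01493
  40–44: 5 × 0.0001 × 0.892 = 0.00045
  45–49: 5 × 0.0000 × 0.886 = 0.00000
Sum = 3.41750
NRR = 0.48309 × 3.41750 = 1.65096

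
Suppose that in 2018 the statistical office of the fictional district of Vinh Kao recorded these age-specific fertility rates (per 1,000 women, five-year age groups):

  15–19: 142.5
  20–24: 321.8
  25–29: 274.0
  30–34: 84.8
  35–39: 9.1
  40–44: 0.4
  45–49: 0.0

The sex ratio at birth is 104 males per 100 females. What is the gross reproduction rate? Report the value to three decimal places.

Proportion female at birth = 100 / (100 + 104) = 0.49020.
Sum of ASFRs = 142.5 + 321.8 + 274.0 + 84.8 + 9.1 + 0.4 + 0.0 = 832.6
TFR = 5 × 832.6 / 1000 = 4.163
GRR = 0.49020 × 4.163 = 2.04070

2.041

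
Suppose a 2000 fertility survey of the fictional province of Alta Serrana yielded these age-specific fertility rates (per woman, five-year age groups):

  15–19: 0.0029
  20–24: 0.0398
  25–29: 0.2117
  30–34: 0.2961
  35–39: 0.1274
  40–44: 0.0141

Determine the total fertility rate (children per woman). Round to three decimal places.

Sum of ASFRs = 0.0029 + 0.0398 + 0.2117 + 0.2961 + 0.1274 + 0.0141 = 0.6920
TFR = 5 × 0.6920 = 3.46

3.460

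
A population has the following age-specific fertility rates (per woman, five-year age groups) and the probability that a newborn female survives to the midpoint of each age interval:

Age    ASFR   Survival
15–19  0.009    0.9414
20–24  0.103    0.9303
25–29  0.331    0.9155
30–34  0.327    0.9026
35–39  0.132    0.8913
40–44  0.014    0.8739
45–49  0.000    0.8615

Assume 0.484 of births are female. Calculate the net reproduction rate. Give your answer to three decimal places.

2.014

Proportion female at birth = 0.484.
Per-age-group product (5 × ASFR × survival probability):
  15–19: 5 × 0.009 × 0.9414 = 0.04236
  20–24: 5 × 0.103 × 0.9303 = 0.47910
  25–29: 5 × 0.331 × 0.9155 = 1.51515
  30–34: 5 × 0.327 × 0.9026 = 1.47575
  35–39: 5 × 0.132 × 0.8913 = 0.58826
  40–44: 5 × 0.014 × 0.8739 = 0.06117
  45–49: 5 × 0.000 × 0.8615 = 0.00000
Sum = 4.16179
NRR = 0.484 × 4.16179 = 2.01431
NRR > 1, so each generation more than replaces itself.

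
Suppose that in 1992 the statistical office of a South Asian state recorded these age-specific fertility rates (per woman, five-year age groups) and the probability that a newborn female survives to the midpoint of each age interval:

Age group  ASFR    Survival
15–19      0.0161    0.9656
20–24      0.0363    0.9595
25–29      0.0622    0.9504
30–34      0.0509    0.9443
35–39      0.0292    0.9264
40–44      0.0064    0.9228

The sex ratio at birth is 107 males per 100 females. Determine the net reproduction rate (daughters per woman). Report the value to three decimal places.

Proportion female at birth = 100 / (100 + 107) = 0.48309.
Per-age-group product (5 × ASFR × survival probability):
  15–19: 5 × 0.0161 × 0.9656 = 0.07773
  20–24: 5 × 0.0363 × 0.9595 = 0.17415
  25–29: 5 × 0.0622 × 0.9504 = 0.29557
  30–34: 5 × 0.0509 × 0.9443 = 0.24032
  35–39: 5 × 0.0292 × 0.9264 = 0.13525
  40–44: 5 × 0.0064 × 0.9228 = 0.02953
Sum = 0.95255
NRR = 0.48309 × 0.95255 = 0.46017

0.460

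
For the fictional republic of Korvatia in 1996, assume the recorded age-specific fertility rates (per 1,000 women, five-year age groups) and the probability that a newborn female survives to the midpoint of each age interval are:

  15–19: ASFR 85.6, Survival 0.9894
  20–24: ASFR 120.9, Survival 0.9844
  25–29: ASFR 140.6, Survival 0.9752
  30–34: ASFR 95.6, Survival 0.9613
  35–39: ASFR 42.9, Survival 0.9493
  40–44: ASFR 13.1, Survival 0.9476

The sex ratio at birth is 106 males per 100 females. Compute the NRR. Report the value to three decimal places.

Proportion female at birth = 100 / (100 + 106) = 0.48544.
Per-age-group product (5 × ASFR × survival probability):
  15–19: 5 × 85.6/1000 × 0.9894 = 0.42346
  20–24: 5 × 120.9/1000 × 0.9844 = 0.59507
  25–29: 5 × 140.6/1000 × 0.9752 = 0.68557
  30–34: 5 × 95.6/1000 × 0.9613 = 0.45950
  35–39: 5 × 42.9/1000 × 0.9493 = 0.20362
  40–44: 5 × 13.1/1000 × 0.9476 = 0.06207
Sum = 2.42929
NRR = 0.48544 × 2.42929 = 1.17927
With NRR above 1 the population is above replacement fertility.

1.179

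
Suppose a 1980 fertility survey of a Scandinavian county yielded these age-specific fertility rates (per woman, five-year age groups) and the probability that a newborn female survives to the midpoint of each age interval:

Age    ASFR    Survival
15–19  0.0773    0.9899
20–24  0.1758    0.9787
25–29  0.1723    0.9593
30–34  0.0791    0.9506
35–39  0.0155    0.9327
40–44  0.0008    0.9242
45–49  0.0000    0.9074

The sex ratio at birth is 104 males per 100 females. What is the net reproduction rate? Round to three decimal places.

Proportion female at birth = 100 / (100 + 104) = 0.49020.
Per-age-group product (5 × ASFR × survival probability):
  15–19: 5 × 0.0773 × 0.9899 = 0.38260
  20–24: 5 × 0.1758 × 0.9787 = 0.86028
  25–29: 5 × 0.1723 × 0.9593 = 0.82644
  30–34: 5 × 0.0791 × 0.9506 = 0.37596
  35–39: 5 × 0.0155 × 0.9327 = 0.07228
  40–44: 5 × 0.0008 × 0.9242 = 0.00370
  45–49: 5 × 0.0000 × 0.9074 = 0.00000
Sum = 2.52126
NRR = 0.49020 × 2.52126 = 1.23592

1.236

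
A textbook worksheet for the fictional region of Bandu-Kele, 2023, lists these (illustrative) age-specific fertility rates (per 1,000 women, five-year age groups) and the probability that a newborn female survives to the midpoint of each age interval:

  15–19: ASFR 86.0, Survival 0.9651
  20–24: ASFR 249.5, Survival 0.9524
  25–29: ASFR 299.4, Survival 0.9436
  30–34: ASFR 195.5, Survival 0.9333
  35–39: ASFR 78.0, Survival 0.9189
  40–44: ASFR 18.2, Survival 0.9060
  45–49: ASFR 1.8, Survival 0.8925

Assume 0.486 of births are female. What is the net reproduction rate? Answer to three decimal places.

Proportion female at birth = 0.486.
Survival-weighted fertility by age (5·fₓ·Sₓ):
  15–19: 5 × 86.0/1000 × 0.9651 = 0.41499
  20–24: 5 × 249.5/1000 × 0.9524 = 1.18812
  25–29: 5 × 299.4/1000 × 0.9436 = 1.41257
  30–34: 5 × 195.5/1000 × 0.9333 = 0.91230
  35–39: 5 × 78.0/1000 × 0.9189 = 0.35837
  40–44: 5 × 18.2/1000 × 0.9060 = 0.08245
  45–49: 5 × 1.8/1000 × 0.8925 = 0.00803
Sum = 4.37683
NRR = 0.486 × 4.37683 = 2.12714

2.127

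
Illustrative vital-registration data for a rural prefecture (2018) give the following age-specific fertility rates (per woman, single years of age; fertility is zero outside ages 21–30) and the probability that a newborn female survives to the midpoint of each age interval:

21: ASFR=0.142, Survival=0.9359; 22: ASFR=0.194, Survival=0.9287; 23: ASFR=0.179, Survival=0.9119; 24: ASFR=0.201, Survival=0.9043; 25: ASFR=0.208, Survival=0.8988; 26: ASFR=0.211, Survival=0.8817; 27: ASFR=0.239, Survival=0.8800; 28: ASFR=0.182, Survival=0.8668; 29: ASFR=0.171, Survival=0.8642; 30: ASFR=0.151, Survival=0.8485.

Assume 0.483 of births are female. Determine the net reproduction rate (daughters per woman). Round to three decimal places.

Proportion female at birth = 0.483.
Per-age-group product (1 × ASFR × survival probability):
  21: 1 × 0.142 × 0.9359 = 0.13290
  22: 1 × 0.194 × 0.9287 = 0.18017
  23: 1 × 0.179 × 0.9119 = 0.16323
  24: 1 × 0.201 × 0.9043 = 0.18176
  25: 1 × 0.208 × 0.8988 = 0.18695
  26: 1 × 0.211 × 0.8817 = 0.18604
  27: 1 × 0.239 × 0.8800 = 0.21032
  28: 1 × 0.182 × 0.8668 = 0.15776
  29: 1 × 0.171 × 0.8642 = 0.14778
  30: 1 × 0.151 × 0.8485 = 0.12812
Sum = 1.67503
NRR = 0.483 × 1.67503 = 0.80904

0.809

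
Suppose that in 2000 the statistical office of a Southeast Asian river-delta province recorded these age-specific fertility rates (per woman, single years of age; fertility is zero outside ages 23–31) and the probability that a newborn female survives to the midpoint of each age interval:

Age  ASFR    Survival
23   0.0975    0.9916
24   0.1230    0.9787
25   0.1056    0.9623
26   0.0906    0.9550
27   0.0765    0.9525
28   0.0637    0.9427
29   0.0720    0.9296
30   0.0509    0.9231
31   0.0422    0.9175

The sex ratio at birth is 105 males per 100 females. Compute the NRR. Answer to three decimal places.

Proportion female at birth = 100 / (100 + 105) = 0.48780.
Each age group contributes 1 × ASFR × survival:
  23: 1 × 0.0975 × 0.9916 = 0.09668
  24: 1 × 0.1230 × 0.9787 = 0.12038
  25: 1 × 0.1056 × 0.9623 = 0.10162
  26: 1 × 0.0906 × 0.9550 = 0.08652
  27: 1 × 0.0765 × 0.9525 = 0.07287
  28: 1 × 0.0637 × 0.9427 = 0.06005
  29: 1 × 0.0720 × 0.9296 = 0.06693
  30: 1 × 0.0509 × 0.9231 = 0.04699
  31: 1 × 0.0422 × 0.9175 = 0.03872
Sum = 0.69076
NRR = 0.48780 × 0.69076 = 0.33695

0.337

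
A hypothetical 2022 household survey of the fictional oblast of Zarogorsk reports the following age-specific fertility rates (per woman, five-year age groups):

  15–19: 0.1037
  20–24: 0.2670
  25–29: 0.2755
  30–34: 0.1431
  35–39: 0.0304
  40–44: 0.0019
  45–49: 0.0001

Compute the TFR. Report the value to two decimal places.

4.11

Sum of ASFRs = 0.1037 + 0.2670 + 0.2755 + 0.1431 + 0.0304 + 0.0019 + 0.0001 = 0.8217
TFR = 5 × 0.8217 = 4.1085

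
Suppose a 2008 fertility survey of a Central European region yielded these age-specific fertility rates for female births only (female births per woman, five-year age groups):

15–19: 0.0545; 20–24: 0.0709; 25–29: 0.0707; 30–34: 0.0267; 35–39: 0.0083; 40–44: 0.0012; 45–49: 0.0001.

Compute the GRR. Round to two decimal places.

Sum of female ASFRs = 0.0545 + 0.0709 + 0.0707 + 0.0267 + 0.0083 + 0.0012 + 0.0001 = 0.2324
GRR = 5 × 0.2324 = 1.162

1.16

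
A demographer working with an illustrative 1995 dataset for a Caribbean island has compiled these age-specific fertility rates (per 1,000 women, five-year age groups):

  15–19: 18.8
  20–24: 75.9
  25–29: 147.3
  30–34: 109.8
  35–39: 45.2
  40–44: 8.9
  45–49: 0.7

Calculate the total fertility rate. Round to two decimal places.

Sum of ASFRs = 18.8 + 75.9 + 147.3 + 109.8 + 45.2 + 8.9 + 0.7 = 406.6
TFR = 5 × 406.6 / 1000 = 2.033

2.03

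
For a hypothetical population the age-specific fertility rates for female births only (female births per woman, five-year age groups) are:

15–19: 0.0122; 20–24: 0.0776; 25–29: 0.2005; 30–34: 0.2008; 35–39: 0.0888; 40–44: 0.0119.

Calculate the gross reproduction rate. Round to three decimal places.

2.959

Sum of female ASFRs = 0.0122 + 0.0776 + 0.2005 + 0.2008 + 0.0888 + 0.0119 = 0.5918
GRR = 5 × 0.5918 = 2.959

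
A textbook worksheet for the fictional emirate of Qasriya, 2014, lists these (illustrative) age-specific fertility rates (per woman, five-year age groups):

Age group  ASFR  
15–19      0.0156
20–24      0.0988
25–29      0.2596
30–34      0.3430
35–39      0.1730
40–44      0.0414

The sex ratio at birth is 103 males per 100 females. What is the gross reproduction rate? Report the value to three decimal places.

2.294

Proportion female at birth = 100 / (100 + 103) = 0.49261.
Sum of ASFRs = 0.0156 + 0.0988 + 0.2596 + 0.3430 + 0.1730 + 0.0414 = 0.9314
TFR = 5 × 0.9314 = 4.657
GRR = 0.49261 × 4.657 = 2.29408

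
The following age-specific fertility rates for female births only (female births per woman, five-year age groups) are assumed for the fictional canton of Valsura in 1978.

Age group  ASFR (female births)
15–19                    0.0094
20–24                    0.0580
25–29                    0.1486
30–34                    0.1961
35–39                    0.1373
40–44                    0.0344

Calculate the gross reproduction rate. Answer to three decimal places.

Sum of female ASFRs = 0.0094 + 0.0580 + 0.1486 + 0.1961 + 0.1373 + 0.0344 = 0.5838
GRR = 5 × 0.5838 = 2.919

2.919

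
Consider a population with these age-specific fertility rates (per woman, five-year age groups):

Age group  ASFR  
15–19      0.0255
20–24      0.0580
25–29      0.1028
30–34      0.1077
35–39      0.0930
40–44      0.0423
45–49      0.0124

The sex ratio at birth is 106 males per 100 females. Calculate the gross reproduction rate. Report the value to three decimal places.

Proportion female at birth = 100 / (100 + 106) = 0.48544.
Sum of ASFRs = 0.0255 + 0.0580 + 0.1028 + 0.1077 + 0.0930 + 0.0423 + 0.0124 = 0.4417
TFR = 5 × 0.4417 = 2.2085
GRR = 0.48544 × 2.2085 = 1.07209

1.072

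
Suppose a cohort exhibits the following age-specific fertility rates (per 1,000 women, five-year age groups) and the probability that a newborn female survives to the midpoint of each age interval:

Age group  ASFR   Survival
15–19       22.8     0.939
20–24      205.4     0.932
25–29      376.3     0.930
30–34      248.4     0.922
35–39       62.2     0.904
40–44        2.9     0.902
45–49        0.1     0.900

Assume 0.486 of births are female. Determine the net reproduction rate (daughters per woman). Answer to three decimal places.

Proportion female at birth = 0.486.
Weighting each age-specific rate by interval width and survival:
  15–19: 5 × 22.8/1000 × 0.939 = 0.10705
  20–24: 5 × 205.4/1000 × 0.932 = 0.95716
  25–29: 5 × 376.3/1000 × 0.930 = 1.74980
  30–34: 5 × 248.4/1000 × 0.922 = 1.14512
  35–39: 5 × 62.2/1000 × 0.904 = 0.28114
  40–44: 5 × 2.9/1000 × 0.902 = 0.01308
  45–49: 5 × 0.1/1000 × 0.900 = 0.00045
Sum = 4.25380
NRR = 0.486 × 4.25380 = 2.06735

2.067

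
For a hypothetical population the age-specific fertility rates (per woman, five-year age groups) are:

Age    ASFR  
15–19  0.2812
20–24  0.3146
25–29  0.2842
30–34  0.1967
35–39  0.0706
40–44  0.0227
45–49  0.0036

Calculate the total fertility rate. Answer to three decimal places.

5.868

Sum of ASFRs = 0.2812 + 0.3146 + 0.2842 + 0.1967 + 0.0706 + 0.0227 + 0.0036 = 1.1736
TFR = 5 × 1.1736 = 5.868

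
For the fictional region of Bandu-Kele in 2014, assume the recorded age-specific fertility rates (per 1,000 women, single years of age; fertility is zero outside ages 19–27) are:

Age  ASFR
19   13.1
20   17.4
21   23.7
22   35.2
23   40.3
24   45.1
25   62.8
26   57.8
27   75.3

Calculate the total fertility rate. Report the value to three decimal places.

0.371

Sum of ASFRs = 13.1 + 17.4 + 23.7 + 35.2 + 40.3 + 45.1 + 62.8 + 57.8 + 75.3 = 370.7
TFR = 370.7 / 1000 = 0.3707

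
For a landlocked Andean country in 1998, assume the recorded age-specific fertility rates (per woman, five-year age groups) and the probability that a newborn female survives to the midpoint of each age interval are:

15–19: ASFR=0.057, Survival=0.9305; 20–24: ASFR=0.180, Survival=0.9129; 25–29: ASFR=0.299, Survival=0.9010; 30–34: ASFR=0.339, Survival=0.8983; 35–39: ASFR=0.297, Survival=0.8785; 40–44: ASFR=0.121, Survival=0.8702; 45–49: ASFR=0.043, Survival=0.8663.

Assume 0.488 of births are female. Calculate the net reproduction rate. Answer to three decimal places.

Proportion female at birth = 0.488.
Each age group contributes 5 × ASFR × survival:
  15–19: 5 × 0.057 × 0.9305 = 0.26519
  20–24: 5 × 0.180 × 0.9129 = 0.82161
  25–29: 5 × 0.299 × 0.9010 = 1.34700
  30–34: 5 × 0.339 × 0.8983 = 1.52262
  35–39: 5 × 0.297 × 0.8785 = 1.30457
  40–44: 5 × 0.121 × 0.8702 = 0.52647
  45–49: 5 × 0.043 × 0.8663 = 0.18625
Sum = 5.97371
NRR = 0.488 × 5.97371 = 2.91517
NRR > 1, so each generation more than replaces itself.

2.915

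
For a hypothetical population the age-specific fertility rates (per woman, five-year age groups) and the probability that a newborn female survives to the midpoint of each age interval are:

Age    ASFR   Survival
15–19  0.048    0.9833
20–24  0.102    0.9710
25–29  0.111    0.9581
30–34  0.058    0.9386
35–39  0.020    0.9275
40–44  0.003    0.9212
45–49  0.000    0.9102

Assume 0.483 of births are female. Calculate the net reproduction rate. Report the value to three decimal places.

Proportion female at birth = 0.483.
Survival-weighted fertility by age (5·fₓ·Sₓ):
  15–19: 5 × 0.048 × 0.9833 = 0.23599
  20–24: 5 × 0.102 × 0.9710 = 0.49521
  25–29: 5 × 0.111 × 0.9581 = 0.53175
  30–34: 5 × 0.058 × 0.9386 = 0.27219
  35–39: 5 × 0.020 × 0.9275 = 0.09275
  40–44: 5 × 0.003 × 0.9212 = 0.01382
  45–49: 5 × 0.000 × 0.9102 = 0.00000
Sum = 1.64171
NRR = 0.483 × 1.64171 = 0.79295

0.793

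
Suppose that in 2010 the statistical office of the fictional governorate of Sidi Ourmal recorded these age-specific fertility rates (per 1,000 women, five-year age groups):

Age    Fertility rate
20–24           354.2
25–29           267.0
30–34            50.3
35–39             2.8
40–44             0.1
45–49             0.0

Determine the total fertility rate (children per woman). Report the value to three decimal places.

Sum of ASFRs = 354.2 + 267.0 + 50.3 + 2.8 + 0.1 + 0.0 = 674.4
TFR = 5 × 674.4 / 1000 = 3.372

3.372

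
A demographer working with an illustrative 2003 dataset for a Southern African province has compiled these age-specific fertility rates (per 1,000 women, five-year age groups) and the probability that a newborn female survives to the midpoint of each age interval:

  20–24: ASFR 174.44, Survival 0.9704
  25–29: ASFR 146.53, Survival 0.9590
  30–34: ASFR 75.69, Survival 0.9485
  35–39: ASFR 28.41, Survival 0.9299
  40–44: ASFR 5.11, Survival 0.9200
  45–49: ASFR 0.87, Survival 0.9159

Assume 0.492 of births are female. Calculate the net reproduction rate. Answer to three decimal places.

Proportion female at birth = 0.492.
Survival-weighted fertility by age (5·fₓ·Sₓ):
  20–24: 5 × 174.44/1000 × 0.9704 = 0.84638
  25–29: 5 × 146.53/1000 × 0.9590 = 0.70261
  30–34: 5 × 75.69/1000 × 0.9485 = 0.35896
  35–39: 5 × 28.41/1000 × 0.9299 = 0.13209
  40–44: 5 × 5.11/1000 × 0.9200 = 0.02351
  45–49: 5 × 0.87/1000 × 0.9159 = 0.00398
Sum = 2.06753
NRR = 0.492 × 2.06753 = 1.01722
NRR > 1, so each generation more than replaces itself.

1.017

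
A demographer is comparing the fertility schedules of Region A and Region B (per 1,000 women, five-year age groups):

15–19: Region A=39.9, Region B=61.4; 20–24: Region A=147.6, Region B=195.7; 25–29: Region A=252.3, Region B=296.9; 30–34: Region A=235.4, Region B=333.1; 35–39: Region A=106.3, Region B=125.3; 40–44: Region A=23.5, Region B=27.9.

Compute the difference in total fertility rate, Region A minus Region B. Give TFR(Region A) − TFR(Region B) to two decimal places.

-1.18

Region A:
  Sum of ASFRs = 39.9 + 147.6 + 252.3 + 235.4 + 106.3 + 23.5 = 805.0
  TFR = 5 × 805.0 / 1000 = 4.025
Region B:
  Sum of ASFRs = 61.4 + 195.7 + 296.9 + 333.1 + 125.3 + 27.9 = 1040.3
  TFR = 5 × 1040.3 / 1000 = 5.2015
Difference = 4.025 − 5.2015 = -1.1765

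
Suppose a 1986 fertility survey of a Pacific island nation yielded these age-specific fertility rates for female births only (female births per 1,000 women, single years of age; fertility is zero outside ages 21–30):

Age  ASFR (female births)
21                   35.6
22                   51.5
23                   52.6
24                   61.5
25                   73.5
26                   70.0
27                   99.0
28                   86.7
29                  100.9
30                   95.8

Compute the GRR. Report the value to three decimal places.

0.727

Sum of female ASFRs = 35.6 + 51.5 + 52.6 + 61.5 + 73.5 + 70.0 + 99.0 + 86.7 + 100.9 + 95.8 = 727.1
GRR = 727.1 / 1000 = 0.7271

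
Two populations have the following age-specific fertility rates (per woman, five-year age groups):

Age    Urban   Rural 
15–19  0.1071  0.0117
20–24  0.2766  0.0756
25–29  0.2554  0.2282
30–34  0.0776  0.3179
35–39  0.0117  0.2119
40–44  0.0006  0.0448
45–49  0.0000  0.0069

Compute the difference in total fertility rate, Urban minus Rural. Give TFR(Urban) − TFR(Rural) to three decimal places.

-0.840

Urban:
  Sum of ASFRs = 0.1071 + 0.2766 + 0.2554 + 0.0776 + 0.0117 + 0.0006 + 0.0000 = 0.7290
  TFR = 5 × 0.7290 = 3.645
Rural:
  Sum of ASFRs = 0.0117 + 0.0756 + 0.2282 + 0.3179 + 0.2119 + 0.0448 + 0.0069 = 0.8970
  TFR = 5 × 0.8970 = 4.485
Difference = 3.645 − 4.485 = -0.84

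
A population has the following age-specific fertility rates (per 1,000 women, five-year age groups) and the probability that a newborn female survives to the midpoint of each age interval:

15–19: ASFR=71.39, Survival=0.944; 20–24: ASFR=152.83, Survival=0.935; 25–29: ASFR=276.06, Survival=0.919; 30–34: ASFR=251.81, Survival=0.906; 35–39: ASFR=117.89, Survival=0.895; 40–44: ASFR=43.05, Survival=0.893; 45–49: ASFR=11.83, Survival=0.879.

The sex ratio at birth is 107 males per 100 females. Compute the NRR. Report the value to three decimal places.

Proportion female at birth = 100 / (100 + 107) = 0.48309.
Each age group contributes 5 × ASFR × survival:
  15–19: 5 × 71.39/1000 × 0.944 = 0.33696
  20–24: 5 × 152.83/1000 × 0.935 = 0.71448
  25–29: 5 × 276.06/1000 × 0.919 = 1.26850
  30–34: 5 × 251.81/1000 × 0.906 = 1.14070
  35–39: 5 × 117.89/1000 × 0.895 = 0.52756
  40–44: 5 × 43.05/1000 × 0.893 = 0.19222
  45–49: 5 × 11.83/1000 × 0.879 = 0.05199
Sum = 4.23241
NRR = 0.48309 × 4.23241 = 2.04463

2.045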